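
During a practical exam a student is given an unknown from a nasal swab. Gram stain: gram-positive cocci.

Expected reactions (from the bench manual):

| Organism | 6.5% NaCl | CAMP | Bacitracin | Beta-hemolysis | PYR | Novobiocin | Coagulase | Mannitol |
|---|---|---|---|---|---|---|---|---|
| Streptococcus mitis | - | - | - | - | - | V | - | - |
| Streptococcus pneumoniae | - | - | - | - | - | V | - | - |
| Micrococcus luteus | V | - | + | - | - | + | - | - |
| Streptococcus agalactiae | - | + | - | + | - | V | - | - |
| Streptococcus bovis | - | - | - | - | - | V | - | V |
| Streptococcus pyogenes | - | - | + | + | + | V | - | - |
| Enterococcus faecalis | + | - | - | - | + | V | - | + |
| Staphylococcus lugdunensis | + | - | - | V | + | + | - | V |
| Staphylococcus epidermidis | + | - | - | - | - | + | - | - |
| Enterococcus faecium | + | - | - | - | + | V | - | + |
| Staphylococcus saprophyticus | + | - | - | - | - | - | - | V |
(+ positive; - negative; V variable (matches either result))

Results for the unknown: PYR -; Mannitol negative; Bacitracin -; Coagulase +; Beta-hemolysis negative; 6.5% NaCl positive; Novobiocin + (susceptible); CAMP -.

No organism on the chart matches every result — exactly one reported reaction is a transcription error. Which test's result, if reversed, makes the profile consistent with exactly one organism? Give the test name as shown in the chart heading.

Coagulase

As reported, no row in the chart matches all 8 reactions.
Reversing Mannitol → still no organism matches.
Reversing 6.5% NaCl → still no organism matches.
Reversing Coagulase (to -) → unique match: Staphylococcus epidermidis.
Reversing Beta-hemolysis → still no organism matches.
Reversing CAMP → still no organism matches.
Reversing Novobiocin → still no organism matches.
Reversing PYR → still no organism matches.
Reversing Bacitracin → still no organism matches.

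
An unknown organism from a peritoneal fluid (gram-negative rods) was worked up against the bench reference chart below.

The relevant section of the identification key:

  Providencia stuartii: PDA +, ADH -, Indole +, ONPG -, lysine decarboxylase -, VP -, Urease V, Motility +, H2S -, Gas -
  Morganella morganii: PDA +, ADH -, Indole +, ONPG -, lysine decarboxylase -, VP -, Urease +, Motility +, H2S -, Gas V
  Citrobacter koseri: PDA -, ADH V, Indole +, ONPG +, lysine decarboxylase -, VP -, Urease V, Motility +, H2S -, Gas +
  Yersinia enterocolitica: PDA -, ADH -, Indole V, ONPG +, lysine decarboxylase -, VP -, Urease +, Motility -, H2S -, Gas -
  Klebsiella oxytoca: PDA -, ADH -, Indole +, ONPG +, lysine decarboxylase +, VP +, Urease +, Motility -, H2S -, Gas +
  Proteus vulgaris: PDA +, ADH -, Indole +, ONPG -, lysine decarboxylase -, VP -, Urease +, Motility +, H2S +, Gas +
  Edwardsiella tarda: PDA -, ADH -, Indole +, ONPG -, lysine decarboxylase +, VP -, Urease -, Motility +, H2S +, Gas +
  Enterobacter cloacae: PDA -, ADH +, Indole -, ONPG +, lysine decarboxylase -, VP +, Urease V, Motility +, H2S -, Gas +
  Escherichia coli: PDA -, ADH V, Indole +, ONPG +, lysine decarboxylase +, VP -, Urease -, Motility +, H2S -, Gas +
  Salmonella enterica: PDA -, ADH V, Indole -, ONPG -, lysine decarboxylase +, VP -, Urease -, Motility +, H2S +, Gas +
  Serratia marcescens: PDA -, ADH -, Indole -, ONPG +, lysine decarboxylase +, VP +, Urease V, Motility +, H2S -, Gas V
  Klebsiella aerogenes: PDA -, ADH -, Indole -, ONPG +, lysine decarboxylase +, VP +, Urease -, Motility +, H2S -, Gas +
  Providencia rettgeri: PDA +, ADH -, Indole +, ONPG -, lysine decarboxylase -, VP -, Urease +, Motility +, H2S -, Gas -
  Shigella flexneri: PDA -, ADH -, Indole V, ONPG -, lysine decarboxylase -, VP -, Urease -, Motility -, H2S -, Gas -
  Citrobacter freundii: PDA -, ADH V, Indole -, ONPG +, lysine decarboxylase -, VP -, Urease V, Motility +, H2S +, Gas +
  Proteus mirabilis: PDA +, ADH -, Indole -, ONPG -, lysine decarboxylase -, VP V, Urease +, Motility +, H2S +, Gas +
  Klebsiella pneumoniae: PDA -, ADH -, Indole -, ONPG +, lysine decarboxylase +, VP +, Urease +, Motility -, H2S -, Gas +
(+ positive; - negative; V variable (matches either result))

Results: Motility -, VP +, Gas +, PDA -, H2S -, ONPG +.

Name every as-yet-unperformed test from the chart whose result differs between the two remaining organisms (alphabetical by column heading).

Gas +: excludes Providencia stuartii, Yersinia enterocolitica, Providencia rettgeri, Shigella flexneri — 13 left.
PDA -: excludes Morganella morganii, Proteus vulgaris, Proteus mirabilis — 10 left.
H2S -: excludes Edwardsiella tarda, Salmonella enterica, Citrobacter freundii — 7 left.
ONPG +: all 7 remaining candidates are consistent.
VP +: excludes Citrobacter koseri, Escherichia coli — 5 left.
Motility -: excludes Enterobacter cloacae, Serratia marcescens, Klebsiella aerogenes — 2 left.
Two candidates remain: Klebsiella oxytoca and Klebsiella pneumoniae.
  ADH: - vs - — same for both, does not separate.
  Indole: Klebsiella oxytoca +, Klebsiella pneumoniae - — discriminates.
  lysine decarboxylase: + vs + — same for both, does not separate.
  Urease: + vs + — same for both, does not separate.

Indole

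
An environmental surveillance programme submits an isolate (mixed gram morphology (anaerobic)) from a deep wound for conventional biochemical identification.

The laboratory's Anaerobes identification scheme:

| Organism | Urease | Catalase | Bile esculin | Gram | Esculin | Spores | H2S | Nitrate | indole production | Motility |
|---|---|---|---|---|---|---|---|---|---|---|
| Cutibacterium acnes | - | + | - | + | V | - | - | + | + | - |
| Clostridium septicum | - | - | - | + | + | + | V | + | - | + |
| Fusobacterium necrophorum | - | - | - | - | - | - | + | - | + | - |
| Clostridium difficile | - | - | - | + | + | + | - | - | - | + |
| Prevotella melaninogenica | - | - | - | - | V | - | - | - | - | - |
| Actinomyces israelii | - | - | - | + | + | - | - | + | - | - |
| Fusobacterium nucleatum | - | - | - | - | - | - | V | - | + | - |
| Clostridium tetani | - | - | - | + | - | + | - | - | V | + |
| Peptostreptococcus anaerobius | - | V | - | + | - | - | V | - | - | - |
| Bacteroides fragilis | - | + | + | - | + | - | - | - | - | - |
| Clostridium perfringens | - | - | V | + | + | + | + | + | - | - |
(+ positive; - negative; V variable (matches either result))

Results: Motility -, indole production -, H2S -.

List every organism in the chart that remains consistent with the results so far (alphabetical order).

Motility -: excludes Clostridium septicum, Clostridium difficile, Clostridium tetani — 8 left.
H2S -: excludes Fusobacterium necrophorum, Clostridium perfringens — 6 left.
indole production -: excludes Cutibacterium acnes, Fusobacterium nucleatum — 4 left.

Actinomyces israelii, Bacteroides fragilis, Peptostreptococcus anaerobius, Prevotella melaninogenica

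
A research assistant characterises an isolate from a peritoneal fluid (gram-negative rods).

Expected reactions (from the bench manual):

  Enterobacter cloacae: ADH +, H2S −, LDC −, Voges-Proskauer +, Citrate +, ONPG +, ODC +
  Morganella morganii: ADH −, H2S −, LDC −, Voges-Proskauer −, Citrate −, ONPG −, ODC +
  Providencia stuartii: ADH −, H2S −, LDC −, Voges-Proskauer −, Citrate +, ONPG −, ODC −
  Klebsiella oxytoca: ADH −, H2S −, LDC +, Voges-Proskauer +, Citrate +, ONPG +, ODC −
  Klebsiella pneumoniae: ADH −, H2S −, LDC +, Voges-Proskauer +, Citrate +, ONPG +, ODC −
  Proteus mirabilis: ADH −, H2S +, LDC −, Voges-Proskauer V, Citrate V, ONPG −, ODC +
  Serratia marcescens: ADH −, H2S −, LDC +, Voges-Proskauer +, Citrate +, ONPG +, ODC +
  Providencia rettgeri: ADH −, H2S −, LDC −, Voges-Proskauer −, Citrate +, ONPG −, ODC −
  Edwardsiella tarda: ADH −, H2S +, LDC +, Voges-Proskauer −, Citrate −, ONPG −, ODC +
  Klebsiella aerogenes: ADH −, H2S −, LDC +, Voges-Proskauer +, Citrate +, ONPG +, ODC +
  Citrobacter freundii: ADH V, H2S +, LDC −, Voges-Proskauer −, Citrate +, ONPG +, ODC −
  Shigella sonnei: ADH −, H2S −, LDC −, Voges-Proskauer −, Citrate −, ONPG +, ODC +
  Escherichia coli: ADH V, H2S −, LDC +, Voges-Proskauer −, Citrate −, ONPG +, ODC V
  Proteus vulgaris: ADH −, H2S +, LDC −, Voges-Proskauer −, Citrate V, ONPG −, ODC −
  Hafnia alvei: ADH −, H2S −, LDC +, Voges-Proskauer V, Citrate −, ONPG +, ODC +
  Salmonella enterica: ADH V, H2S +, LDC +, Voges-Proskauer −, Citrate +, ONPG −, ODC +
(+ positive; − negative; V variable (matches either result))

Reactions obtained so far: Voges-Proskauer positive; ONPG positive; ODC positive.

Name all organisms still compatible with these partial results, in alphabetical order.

ODC +: excludes 6 organisms — 10 left.
ONPG +: excludes Morganella morganii, Proteus mirabilis, Edwardsiella tarda, Salmonella enterica — 6 left.
Voges-Proskauer +: excludes Shigella sonnei, Escherichia coli — 4 left.

Enterobacter cloacae, Hafnia alvei, Klebsiella aerogenes, Serratia marcescens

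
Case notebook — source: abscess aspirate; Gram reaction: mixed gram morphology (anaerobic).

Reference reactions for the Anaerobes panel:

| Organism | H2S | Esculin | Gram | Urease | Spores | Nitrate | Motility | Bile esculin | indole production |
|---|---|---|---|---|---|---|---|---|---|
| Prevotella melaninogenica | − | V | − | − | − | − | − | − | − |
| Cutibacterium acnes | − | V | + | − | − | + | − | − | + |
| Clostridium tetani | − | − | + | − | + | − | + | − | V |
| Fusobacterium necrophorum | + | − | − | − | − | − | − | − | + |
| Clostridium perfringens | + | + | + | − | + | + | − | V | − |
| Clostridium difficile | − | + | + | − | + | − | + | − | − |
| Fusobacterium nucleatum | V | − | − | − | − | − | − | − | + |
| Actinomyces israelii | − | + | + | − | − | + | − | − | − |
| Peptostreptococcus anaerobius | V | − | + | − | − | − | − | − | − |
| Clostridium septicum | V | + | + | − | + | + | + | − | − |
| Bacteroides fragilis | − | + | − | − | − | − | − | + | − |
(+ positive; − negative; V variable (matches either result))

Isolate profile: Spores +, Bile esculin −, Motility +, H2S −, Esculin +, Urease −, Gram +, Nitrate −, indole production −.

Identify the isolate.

Clostridium difficile

Bile esculin −: excludes Bacteroides fragilis — 10 left.
Motility +: excludes 7 organisms — 3 left.
Urease −: all 3 remaining candidates are consistent.
H2S −: all 3 remaining candidates are consistent.
Gram +: all 3 remaining candidates are consistent.
Esculin +: excludes Clostridium tetani — 2 left.
Spores +: all 2 remaining candidates are consistent.
Nitrate −: excludes Clostridium septicum — 1 left.
indole production −: the one remaining candidate is consistent.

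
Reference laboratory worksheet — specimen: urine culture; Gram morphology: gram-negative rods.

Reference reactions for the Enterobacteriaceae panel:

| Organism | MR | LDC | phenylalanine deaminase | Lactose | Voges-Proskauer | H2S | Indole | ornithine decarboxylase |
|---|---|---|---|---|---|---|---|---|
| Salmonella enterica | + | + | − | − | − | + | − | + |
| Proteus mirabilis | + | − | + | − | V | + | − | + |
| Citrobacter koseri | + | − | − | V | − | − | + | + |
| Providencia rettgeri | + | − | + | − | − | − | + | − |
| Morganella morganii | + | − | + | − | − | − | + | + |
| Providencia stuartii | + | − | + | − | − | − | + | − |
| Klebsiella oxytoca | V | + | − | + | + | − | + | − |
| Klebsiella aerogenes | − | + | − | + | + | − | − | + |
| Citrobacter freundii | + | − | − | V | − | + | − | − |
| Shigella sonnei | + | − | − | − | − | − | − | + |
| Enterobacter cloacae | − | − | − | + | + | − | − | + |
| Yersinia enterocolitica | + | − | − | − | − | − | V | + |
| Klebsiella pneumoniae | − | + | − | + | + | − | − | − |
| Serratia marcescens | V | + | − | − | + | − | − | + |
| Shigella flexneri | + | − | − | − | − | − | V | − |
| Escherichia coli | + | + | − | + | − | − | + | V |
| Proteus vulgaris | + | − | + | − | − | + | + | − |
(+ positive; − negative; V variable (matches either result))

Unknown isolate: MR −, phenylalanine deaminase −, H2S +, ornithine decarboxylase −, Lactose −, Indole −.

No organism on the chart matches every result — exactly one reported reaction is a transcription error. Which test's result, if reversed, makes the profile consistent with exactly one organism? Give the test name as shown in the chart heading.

MR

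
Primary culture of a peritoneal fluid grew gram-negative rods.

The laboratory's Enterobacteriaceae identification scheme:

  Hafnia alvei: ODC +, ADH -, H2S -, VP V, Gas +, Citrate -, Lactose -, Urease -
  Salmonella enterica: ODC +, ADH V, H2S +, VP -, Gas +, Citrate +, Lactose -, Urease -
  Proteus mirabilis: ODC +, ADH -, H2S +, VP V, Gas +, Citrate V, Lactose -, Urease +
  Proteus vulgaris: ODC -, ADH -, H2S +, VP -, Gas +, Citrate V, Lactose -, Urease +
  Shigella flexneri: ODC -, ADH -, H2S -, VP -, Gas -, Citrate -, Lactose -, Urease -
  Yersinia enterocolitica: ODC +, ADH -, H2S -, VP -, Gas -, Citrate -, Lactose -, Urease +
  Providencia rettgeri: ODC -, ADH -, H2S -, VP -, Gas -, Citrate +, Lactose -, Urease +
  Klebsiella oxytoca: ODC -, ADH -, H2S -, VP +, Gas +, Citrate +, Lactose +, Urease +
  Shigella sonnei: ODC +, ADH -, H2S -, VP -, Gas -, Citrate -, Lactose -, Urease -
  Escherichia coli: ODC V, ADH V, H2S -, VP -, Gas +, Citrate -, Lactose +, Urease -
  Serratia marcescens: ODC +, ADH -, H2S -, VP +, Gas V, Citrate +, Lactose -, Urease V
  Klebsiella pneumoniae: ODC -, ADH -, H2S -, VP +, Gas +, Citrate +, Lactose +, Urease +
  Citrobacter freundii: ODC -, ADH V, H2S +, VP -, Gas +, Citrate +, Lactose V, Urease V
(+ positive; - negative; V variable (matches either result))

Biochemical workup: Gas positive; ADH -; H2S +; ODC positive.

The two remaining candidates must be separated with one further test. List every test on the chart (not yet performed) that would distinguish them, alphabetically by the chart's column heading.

Urease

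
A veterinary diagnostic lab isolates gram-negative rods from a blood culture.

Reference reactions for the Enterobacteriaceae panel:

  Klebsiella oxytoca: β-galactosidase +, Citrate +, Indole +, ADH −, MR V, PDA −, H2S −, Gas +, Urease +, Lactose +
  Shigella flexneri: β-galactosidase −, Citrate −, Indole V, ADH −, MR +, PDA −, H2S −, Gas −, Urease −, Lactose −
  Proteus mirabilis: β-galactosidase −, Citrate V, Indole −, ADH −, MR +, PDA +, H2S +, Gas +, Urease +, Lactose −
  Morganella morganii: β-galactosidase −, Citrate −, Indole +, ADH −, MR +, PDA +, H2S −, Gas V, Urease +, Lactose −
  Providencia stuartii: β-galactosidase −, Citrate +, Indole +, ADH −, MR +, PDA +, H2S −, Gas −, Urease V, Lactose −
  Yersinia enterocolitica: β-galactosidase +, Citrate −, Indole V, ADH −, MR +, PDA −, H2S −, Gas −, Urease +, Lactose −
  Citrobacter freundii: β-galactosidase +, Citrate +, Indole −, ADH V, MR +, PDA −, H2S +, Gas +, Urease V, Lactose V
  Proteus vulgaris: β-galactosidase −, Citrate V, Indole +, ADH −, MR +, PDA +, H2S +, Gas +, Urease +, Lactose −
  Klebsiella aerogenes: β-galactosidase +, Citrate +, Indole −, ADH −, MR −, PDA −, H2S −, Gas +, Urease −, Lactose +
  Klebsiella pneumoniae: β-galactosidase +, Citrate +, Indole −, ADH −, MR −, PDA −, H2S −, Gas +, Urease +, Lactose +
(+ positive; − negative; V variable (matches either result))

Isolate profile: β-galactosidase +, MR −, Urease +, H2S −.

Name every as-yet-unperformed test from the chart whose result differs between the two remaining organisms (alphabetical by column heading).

MR −: excludes 7 organisms — 3 left.
β-galactosidase +: all 3 remaining candidates are consistent.
H2S −: all 3 remaining candidates are consistent.
Urease +: excludes Klebsiella aerogenes — 2 left.
Two candidates remain: Klebsiella oxytoca and Klebsiella pneumoniae.
  Citrate: + vs + — same for both, does not separate.
  Indole: Klebsiella oxytoca +, Klebsiella pneumoniae − — discriminates.
  ADH: − vs − — same for both, does not separate.
  PDA: − vs − — same for both, does not separate.
  Gas: + vs + — same for both, does not separate.
  Lactose: + vs + — same for both, does not separate.

Indole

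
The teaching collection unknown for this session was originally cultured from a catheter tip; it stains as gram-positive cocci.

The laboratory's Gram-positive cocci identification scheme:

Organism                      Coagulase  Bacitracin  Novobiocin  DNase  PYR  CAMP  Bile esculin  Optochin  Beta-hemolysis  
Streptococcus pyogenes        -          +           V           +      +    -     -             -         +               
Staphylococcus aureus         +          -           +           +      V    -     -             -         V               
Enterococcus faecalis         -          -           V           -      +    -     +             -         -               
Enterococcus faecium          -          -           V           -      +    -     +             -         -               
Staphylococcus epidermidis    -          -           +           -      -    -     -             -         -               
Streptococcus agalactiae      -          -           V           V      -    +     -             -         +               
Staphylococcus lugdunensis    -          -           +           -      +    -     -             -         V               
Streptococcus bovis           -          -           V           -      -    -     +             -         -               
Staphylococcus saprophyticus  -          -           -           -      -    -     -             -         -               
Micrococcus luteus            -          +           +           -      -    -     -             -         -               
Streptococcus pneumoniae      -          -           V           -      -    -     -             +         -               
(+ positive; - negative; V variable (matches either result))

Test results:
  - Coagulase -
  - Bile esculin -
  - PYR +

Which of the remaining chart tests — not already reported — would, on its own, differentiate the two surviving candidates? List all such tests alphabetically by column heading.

Bacitracin, DNase

Bile esculin -: excludes Enterococcus faecalis, Enterococcus faecium, Streptococcus bovis — 8 left.
PYR +: excludes 5 organisms — 3 left.
Coagulase -: excludes Staphylococcus aureus — 2 left.
Two candidates remain: Staphylococcus lugdunensis and Streptococcus pyogenes.
  Bacitracin: Staphylococcus lugdunensis -, Streptococcus pyogenes + — discriminates.
  Novobiocin: + vs V — variable for at least one, does not separate.
  DNase: Staphylococcus lugdunensis -, Streptococcus pyogenes + — discriminates.
  CAMP: - vs - — same for both, does not separate.
  Optochin: - vs - — same for both, does not separate.
  Beta-hemolysis: V vs + — variable for at least one, does not separate.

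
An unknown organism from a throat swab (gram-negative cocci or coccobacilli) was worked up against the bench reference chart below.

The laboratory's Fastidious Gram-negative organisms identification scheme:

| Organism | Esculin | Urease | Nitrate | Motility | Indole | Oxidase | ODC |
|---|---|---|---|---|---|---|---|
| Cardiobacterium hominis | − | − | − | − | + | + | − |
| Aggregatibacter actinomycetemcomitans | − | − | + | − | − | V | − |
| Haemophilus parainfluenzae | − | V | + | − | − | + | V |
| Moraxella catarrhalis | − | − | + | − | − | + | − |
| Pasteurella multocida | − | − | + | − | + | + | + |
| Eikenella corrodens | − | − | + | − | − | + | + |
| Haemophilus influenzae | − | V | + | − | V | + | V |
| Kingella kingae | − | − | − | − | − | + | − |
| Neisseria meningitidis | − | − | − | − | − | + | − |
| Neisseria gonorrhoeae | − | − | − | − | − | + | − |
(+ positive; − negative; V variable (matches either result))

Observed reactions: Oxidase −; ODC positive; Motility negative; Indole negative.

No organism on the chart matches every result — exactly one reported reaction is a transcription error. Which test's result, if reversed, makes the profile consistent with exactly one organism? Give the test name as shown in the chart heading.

ODC

As reported, no row in the chart matches all 4 reactions.
Reversing Oxidase → 3 organisms match (not unique).
Reversing Indole → still no organism matches.
Reversing Motility → still no organism matches.
Reversing ODC (to −) → unique match: Aggregatibacter actinomycetemcomitans.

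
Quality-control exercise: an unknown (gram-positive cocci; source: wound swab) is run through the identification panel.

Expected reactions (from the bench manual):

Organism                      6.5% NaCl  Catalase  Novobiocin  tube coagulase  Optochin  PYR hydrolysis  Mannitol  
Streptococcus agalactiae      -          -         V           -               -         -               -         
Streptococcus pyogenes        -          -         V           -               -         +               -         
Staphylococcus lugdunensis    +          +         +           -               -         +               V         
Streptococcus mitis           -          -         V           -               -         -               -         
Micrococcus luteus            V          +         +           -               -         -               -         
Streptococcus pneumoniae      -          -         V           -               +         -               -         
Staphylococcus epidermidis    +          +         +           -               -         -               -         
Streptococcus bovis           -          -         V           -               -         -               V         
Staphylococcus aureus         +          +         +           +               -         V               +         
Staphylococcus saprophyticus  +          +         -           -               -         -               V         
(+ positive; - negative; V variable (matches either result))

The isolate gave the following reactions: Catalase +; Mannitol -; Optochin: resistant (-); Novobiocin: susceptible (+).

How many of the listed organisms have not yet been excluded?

Optochin -: excludes Streptococcus pneumoniae — 9 left.
Mannitol -: excludes Staphylococcus aureus — 8 left.
Catalase +: excludes Streptococcus agalactiae, Streptococcus pyogenes, Streptococcus mitis, Streptococcus bovis — 4 left.
Novobiocin +: excludes Staphylococcus saprophyticus — 3 left.
Still consistent: Micrococcus luteus, Staphylococcus epidermidis, Staphylococcus lugdunensis.

3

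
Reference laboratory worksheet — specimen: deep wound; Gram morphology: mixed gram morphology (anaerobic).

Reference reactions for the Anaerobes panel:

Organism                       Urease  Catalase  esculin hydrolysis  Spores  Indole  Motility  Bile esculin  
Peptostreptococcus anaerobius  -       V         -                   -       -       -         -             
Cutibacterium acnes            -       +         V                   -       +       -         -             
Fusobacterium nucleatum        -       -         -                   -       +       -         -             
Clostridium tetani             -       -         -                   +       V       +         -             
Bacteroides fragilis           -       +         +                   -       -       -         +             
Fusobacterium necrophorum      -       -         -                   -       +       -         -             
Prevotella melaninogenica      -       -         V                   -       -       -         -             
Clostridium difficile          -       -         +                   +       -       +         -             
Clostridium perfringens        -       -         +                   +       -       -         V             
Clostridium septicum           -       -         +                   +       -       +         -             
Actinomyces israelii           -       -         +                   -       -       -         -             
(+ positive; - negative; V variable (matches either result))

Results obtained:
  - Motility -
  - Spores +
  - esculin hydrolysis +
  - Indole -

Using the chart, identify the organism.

Indole -: excludes Cutibacterium acnes, Fusobacterium nucleatum, Fusobacterium necrophorum — 8 left.
esculin hydrolysis +: excludes Peptostreptococcus anaerobius, Clostridium tetani — 6 left.
Motility -: excludes Clostridium difficile, Clostridium septicum — 4 left.
Spores +: excludes Bacteroides fragilis, Prevotella melaninogenica, Actinomyces israelii — 1 left.

Clostridium perfringens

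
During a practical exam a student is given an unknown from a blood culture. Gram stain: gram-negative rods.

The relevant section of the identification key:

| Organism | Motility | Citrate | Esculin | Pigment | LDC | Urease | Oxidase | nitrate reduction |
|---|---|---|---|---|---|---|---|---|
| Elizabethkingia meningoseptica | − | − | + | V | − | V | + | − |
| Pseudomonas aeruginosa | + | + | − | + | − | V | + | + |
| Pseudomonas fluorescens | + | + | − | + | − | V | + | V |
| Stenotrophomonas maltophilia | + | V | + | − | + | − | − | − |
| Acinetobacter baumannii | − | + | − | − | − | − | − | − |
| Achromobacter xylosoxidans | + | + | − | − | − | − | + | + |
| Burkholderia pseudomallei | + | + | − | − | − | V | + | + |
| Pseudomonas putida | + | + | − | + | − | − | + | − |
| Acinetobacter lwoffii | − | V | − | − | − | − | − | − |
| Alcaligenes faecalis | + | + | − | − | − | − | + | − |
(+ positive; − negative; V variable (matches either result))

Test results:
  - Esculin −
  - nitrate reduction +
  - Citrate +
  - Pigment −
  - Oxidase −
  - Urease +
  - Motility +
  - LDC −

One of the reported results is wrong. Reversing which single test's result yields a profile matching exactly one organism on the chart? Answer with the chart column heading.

Oxidase

As reported, no row in the chart matches all 8 reactions.
Reversing nitrate reduction → still no organism matches.
Reversing LDC → still no organism matches.
Reversing Pigment → still no organism matches.
Reversing Motility → still no organism matches.
Reversing Urease → still no organism matches.
Reversing Esculin → still no organism matches.
Reversing Oxidase (to +) → unique match: Burkholderia pseudomallei.
Reversing Citrate → still no organism matches.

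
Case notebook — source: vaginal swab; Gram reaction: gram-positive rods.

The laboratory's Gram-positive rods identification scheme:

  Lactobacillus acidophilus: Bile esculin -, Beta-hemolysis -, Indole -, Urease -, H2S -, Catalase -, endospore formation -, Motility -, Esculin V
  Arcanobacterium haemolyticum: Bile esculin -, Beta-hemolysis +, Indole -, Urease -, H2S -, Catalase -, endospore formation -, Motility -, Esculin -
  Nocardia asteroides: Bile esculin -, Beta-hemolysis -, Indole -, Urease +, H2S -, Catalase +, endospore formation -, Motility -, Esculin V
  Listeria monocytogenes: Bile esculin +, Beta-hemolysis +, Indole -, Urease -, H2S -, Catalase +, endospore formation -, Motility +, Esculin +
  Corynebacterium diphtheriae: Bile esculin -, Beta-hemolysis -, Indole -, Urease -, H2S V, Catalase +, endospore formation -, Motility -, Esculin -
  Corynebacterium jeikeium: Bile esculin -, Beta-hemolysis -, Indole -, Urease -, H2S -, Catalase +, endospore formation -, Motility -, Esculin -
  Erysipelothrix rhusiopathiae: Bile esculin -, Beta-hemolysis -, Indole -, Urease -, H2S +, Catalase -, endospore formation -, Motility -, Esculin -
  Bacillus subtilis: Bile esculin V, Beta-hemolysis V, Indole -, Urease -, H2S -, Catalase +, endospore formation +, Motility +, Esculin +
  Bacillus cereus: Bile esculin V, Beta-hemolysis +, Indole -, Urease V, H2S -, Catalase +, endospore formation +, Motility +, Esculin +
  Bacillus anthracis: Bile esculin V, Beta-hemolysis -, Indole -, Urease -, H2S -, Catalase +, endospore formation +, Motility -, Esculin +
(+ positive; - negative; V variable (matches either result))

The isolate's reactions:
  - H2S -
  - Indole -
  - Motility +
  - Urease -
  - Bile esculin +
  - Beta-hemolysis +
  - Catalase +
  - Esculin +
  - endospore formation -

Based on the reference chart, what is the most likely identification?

Listeria monocytogenes

Indole -: all 10 remaining candidates are consistent.
Catalase +: excludes Lactobacillus acidophilus, Arcanobacterium haemolyticum, Erysipelothrix rhusiopathiae — 7 left.
endospore formation -: excludes Bacillus subtilis, Bacillus cereus, Bacillus anthracis — 4 left.
Bile esculin +: excludes Nocardia asteroides, Corynebacterium diphtheriae, Corynebacterium jeikeium — 1 left.
Esculin +: the one remaining candidate is consistent.
Motility +: the one remaining candidate is consistent.
H2S -: the one remaining candidate is consistent.
Urease -: the one remaining candidate is consistent.
Beta-hemolysis +: the one remaining candidate is consistent.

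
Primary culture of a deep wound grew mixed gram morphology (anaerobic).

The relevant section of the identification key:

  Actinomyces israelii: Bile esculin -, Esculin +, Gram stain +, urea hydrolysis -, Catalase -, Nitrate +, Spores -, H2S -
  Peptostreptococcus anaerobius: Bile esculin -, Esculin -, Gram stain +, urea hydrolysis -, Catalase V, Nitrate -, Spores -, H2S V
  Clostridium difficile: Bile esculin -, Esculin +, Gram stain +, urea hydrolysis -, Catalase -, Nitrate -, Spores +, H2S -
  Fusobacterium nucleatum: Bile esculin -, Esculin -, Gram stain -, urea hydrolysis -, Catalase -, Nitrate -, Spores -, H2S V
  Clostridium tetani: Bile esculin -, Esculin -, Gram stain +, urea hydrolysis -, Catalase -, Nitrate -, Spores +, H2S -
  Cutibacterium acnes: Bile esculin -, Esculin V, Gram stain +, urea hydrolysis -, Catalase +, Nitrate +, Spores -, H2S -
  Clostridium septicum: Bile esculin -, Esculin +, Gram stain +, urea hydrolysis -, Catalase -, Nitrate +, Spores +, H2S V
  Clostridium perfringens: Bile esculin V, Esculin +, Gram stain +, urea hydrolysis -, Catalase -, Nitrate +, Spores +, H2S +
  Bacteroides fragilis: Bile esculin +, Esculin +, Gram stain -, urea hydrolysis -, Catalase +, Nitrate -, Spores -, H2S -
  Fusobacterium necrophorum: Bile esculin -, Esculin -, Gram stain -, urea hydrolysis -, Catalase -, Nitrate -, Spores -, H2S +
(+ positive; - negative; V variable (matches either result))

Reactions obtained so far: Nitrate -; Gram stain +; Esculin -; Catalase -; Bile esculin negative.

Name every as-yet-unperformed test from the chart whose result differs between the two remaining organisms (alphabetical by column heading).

Catalase -: excludes Cutibacterium acnes, Bacteroides fragilis — 8 left.
Bile esculin -: all 8 remaining candidates are consistent.
Nitrate -: excludes Actinomyces israelii, Clostridium septicum, Clostridium perfringens — 5 left.
Gram stain +: excludes Fusobacterium nucleatum, Fusobacterium necrophorum — 3 left.
Esculin -: excludes Clostridium difficile — 2 left.
Two candidates remain: Clostridium tetani and Peptostreptococcus anaerobius.
  urea hydrolysis: - vs - — same for both, does not separate.
  Spores: Clostridium tetani +, Peptostreptococcus anaerobius - — discriminates.
  H2S: - vs V — variable for at least one, does not separate.

Spores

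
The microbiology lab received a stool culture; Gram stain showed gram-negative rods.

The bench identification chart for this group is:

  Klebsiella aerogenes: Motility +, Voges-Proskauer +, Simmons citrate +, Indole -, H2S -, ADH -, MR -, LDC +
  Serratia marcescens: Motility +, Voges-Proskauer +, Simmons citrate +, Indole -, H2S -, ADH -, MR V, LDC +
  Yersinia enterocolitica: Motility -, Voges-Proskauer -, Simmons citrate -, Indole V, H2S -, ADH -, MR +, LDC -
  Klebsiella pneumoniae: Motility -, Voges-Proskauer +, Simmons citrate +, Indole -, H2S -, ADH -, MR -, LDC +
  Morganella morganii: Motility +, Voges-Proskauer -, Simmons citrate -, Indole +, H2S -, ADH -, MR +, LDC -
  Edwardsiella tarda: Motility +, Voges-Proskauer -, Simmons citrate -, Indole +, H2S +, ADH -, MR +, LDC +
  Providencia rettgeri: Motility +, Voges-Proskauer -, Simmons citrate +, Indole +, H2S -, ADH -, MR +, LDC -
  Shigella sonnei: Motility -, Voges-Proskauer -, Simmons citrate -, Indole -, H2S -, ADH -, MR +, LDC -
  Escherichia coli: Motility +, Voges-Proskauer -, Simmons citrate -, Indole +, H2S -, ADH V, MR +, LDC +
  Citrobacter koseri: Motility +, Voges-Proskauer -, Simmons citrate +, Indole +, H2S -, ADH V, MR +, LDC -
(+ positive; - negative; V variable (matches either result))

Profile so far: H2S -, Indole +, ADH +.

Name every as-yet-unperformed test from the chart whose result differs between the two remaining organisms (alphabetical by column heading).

LDC, Simmons citrate

Indole +: excludes Klebsiella aerogenes, Serratia marcescens, Klebsiella pneumoniae, Shigella sonnei — 6 left.
ADH +: excludes Yersinia enterocolitica, Morganella morganii, Edwardsiella tarda, Providencia rettgeri — 2 left.
H2S -: all 2 remaining candidates are consistent.
Two candidates remain: Citrobacter koseri and Escherichia coli.
  Motility: + vs + — same for both, does not separate.
  Voges-Proskauer: - vs - — same for both, does not separate.
  Simmons citrate: Citrobacter koseri +, Escherichia coli - — discriminates.
  MR: + vs + — same for both, does not separate.
  LDC: Citrobacter koseri -, Escherichia coli + — discriminates.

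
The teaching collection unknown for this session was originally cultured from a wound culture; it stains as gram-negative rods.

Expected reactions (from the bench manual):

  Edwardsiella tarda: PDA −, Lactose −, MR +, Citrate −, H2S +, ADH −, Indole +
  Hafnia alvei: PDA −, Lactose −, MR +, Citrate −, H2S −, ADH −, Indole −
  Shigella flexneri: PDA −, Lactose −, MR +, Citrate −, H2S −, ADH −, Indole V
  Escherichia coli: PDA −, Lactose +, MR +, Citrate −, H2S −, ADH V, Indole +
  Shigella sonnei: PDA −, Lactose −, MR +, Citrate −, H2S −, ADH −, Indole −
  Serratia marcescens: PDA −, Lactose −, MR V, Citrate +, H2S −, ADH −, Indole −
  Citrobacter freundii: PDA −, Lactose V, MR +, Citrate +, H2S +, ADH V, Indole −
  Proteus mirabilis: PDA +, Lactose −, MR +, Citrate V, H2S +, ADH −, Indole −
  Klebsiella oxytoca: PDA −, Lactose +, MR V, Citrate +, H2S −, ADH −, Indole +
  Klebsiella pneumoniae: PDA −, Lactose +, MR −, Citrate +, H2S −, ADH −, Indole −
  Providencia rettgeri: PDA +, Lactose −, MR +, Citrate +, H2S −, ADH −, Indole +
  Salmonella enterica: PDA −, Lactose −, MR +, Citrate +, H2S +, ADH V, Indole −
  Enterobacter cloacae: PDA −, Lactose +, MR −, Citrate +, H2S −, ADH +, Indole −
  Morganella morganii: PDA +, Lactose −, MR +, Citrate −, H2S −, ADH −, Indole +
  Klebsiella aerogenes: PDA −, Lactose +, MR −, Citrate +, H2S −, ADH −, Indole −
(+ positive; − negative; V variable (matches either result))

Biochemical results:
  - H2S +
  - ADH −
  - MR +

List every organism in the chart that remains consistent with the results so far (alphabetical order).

MR +: excludes Klebsiella pneumoniae, Enterobacter cloacae, Klebsiella aerogenes — 12 left.
H2S +: excludes 8 organisms — 4 left.
ADH −: all 4 remaining candidates are consistent.

Citrobacter freundii, Edwardsiella tarda, Proteus mirabilis, Salmonella enterica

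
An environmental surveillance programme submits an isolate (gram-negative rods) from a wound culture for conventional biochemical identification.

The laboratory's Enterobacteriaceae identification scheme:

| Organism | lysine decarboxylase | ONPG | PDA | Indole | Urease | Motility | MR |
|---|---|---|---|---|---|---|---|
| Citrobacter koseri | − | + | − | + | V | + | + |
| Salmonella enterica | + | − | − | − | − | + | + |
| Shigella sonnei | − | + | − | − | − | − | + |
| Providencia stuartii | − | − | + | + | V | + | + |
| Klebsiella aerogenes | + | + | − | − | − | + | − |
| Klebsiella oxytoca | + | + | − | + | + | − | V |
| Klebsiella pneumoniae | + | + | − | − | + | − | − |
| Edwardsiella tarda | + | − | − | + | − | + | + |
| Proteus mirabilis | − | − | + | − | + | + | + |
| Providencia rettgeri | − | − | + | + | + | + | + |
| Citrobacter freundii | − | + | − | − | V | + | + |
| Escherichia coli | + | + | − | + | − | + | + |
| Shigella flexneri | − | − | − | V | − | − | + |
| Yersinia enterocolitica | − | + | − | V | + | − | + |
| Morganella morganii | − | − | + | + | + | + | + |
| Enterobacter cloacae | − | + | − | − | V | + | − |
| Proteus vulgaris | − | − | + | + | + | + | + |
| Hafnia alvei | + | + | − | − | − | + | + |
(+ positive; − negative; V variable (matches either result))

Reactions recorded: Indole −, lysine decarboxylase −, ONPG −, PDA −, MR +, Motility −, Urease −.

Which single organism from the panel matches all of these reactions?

MR +: excludes Klebsiella aerogenes, Klebsiella pneumoniae, Enterobacter cloacae — 15 left.
lysine decarboxylase −: excludes 5 organisms — 10 left.
Motility −: excludes 7 organisms — 3 left.
Urease −: excludes Yersinia enterocolitica — 2 left.
Indole −: all 2 remaining candidates are consistent.
PDA −: all 2 remaining candidates are consistent.
ONPG −: excludes Shigella sonnei — 1 left.

Shigella flexneri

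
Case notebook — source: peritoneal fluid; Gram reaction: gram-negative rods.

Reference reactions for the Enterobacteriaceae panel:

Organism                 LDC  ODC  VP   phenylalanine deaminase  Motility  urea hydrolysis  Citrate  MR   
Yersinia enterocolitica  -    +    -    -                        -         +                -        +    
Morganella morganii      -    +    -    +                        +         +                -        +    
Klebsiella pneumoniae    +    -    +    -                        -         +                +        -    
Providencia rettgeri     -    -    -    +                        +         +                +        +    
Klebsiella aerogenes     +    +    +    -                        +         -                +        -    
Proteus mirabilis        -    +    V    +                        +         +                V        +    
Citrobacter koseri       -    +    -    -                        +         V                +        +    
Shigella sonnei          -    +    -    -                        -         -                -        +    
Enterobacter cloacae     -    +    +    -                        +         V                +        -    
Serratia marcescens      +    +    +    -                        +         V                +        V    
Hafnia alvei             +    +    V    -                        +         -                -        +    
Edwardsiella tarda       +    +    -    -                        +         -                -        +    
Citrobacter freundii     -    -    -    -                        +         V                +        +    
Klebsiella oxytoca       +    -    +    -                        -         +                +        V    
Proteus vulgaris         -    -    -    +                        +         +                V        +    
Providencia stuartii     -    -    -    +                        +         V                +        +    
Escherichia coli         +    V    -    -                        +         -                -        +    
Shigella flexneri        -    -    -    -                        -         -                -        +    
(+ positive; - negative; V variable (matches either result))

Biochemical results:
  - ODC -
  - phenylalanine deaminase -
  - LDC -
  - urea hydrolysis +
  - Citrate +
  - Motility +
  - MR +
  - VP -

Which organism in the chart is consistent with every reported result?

Citrate +: excludes 7 organisms — 11 left.
LDC -: excludes Klebsiella pneumoniae, Klebsiella aerogenes, Serratia marcescens, Klebsiella oxytoca — 7 left.
VP -: excludes Enterobacter cloacae — 6 left.
urea hydrolysis +: all 6 remaining candidates are consistent.
phenylalanine deaminase -: excludes Providencia rettgeri, Proteus mirabilis, Proteus vulgaris, Providencia stuartii — 2 left.
Motility +: all 2 remaining candidates are consistent.
ODC -: excludes Citrobacter koseri — 1 left.
MR +: the one remaining candidate is consistent.

Citrobacter freundii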